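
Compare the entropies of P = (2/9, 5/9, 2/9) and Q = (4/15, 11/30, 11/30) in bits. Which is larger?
Q

Computing entropies in bits:
H(P) = 1.4355
H(Q) = 1.5700

Distribution Q has higher entropy.

Intuition: The distribution closer to uniform (more spread out) has higher entropy.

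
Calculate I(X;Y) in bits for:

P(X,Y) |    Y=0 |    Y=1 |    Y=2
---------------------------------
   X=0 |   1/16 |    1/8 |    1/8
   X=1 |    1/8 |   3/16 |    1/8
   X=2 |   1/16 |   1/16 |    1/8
0.0296 bits

Mutual information: I(X;Y) = H(X) + H(Y) - H(X,Y)

Marginals:
P(X) = (5/16, 7/16, 1/4), H(X) = 1.5462 bits
P(Y) = (1/4, 3/8, 3/8), H(Y) = 1.5613 bits

Joint entropy: H(X,Y) = 3.0778 bits

I(X;Y) = 1.5462 + 1.5613 - 3.0778 = 0.0296 bits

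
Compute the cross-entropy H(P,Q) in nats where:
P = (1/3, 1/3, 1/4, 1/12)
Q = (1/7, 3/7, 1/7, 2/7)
1.5219 nats

Cross-entropy: H(P,Q) = -Σ p(x) log q(x)

Alternatively: H(P,Q) = H(P) + D_KL(P||Q)
H(P) = 1.2861 nats
D_KL(P||Q) = 0.2359 nats

H(P,Q) = 1.2861 + 0.2359 = 1.5219 nats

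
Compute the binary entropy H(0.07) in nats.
0.2536 nats

The binary entropy function is:
H(p) = -p log(p) - (1-p) log(1-p)

H(0.07) = -0.07 × log_e(0.07) - 0.93 × log_e(0.93)
H(0.07) = 0.2536 nats

Note: Binary entropy is maximized at p=0.5 (H=1 bit) and minimized at p=0 or p=1 (H=0).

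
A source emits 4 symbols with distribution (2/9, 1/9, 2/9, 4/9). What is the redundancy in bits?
0.1634 bits

Redundancy measures how far a source is from maximum entropy:
R = H_max - H(X)

Maximum entropy for 4 symbols: H_max = log_2(4) = 2.0000 bits
Actual entropy: H(X) = 1.8366 bits
Redundancy: R = 2.0000 - 1.8366 = 0.1634 bits

This redundancy represents potential for compression: the source could be compressed by 0.1634 bits per symbol.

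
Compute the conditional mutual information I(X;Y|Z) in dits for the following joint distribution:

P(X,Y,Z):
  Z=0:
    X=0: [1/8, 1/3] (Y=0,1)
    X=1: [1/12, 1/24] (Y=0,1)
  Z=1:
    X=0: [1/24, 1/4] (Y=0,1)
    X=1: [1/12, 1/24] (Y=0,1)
0.0380 dits

Conditional mutual information: I(X;Y|Z) = H(X|Z) + H(Y|Z) - H(X,Y|Z)

H(Z) = 0.2950
H(X,Z) = 0.5371 → H(X|Z) = 0.2422
H(Y,Z) = 0.5706 → H(Y|Z) = 0.2757
H(X,Y,Z) = 0.7748 → H(X,Y|Z) = 0.4799

I(X;Y|Z) = 0.2422 + 0.2757 - 0.4799 = 0.0380 dits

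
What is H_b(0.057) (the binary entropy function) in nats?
0.2186 nats

The binary entropy function is:
H(p) = -p log(p) - (1-p) log(1-p)

H(0.057) = -0.057 × log_e(0.057) - 0.943 × log_e(0.943)
H(0.057) = 0.2186 nats

Note: Binary entropy is maximized at p=0.5 (H=1 bit) and minimized at p=0 or p=1 (H=0).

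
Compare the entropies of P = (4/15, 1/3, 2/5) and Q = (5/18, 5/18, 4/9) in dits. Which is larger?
P

Computing entropies in dits:
H(P) = 0.4713
H(Q) = 0.4656

Distribution P has higher entropy.

Intuition: The distribution closer to uniform (more spread out) has higher entropy.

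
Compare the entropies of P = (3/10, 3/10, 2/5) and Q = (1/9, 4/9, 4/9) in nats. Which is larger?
P

Computing entropies in nats:
H(P) = 1.0889
H(Q) = 0.9650

Distribution P has higher entropy.

Intuition: The distribution closer to uniform (more spread out) has higher entropy.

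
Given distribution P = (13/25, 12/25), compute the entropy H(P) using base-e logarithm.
0.6923 nats

Shannon entropy is H(X) = -Σ p(x) log p(x).

For P = (13/25, 12/25):
H = -13/25 × log_e(13/25) -12/25 × log_e(12/25)
H = 0.6923 nats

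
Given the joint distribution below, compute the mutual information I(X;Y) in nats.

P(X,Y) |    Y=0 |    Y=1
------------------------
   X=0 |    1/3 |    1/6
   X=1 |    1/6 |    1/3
0.0566 nats

Mutual information: I(X;Y) = H(X) + H(Y) - H(X,Y)

Marginals:
P(X) = (1/2, 1/2), H(X) = 0.6931 nats
P(Y) = (1/2, 1/2), H(Y) = 0.6931 nats

Joint entropy: H(X,Y) = 1.3297 nats

I(X;Y) = 0.6931 + 0.6931 - 1.3297 = 0.0566 nats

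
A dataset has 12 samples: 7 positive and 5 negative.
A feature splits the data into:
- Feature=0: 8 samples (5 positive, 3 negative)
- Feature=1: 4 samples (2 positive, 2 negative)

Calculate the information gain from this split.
0.0102 bits

Information Gain = H(Y) - H(Y|Feature)

Before split:
P(positive) = 7/12 = 0.5833
H(Y) = 0.9799 bits

After split:
Feature=0: H = 0.9544 bits (weight = 8/12)
Feature=1: H = 1.0000 bits (weight = 4/12)
H(Y|Feature) = (8/12)×0.9544 + (4/12)×1.0000 = 0.9696 bits

Information Gain = 0.9799 - 0.9696 = 0.0102 bits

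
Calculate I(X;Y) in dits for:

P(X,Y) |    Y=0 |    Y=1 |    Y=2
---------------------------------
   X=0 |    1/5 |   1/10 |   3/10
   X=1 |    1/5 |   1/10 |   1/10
0.0140 dits

Mutual information: I(X;Y) = H(X) + H(Y) - H(X,Y)

Marginals:
P(X) = (3/5, 2/5), H(X) = 0.2923 dits
P(Y) = (2/5, 1/5, 2/5), H(Y) = 0.4581 dits

Joint entropy: H(X,Y) = 0.7365 dits

I(X;Y) = 0.2923 + 0.4581 - 0.7365 = 0.0140 dits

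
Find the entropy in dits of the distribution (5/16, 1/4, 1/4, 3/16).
0.5952 dits

Shannon entropy is H(X) = -Σ p(x) log p(x).

For P = (5/16, 1/4, 1/4, 3/16):
H = -5/16 × log_10(5/16) -1/4 × log_10(1/4) -1/4 × log_10(1/4) -3/16 × log_10(3/16)
H = 0.5952 dits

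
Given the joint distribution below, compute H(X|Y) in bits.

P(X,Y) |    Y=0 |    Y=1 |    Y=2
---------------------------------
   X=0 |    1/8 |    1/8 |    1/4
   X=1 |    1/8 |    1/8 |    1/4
1.0000 bits

Using the chain rule: H(X|Y) = H(X,Y) - H(Y)

First, compute H(X,Y) = 2.5000 bits

Marginal P(Y) = (1/4, 1/4, 1/2)
H(Y) = 1.5000 bits

H(X|Y) = H(X,Y) - H(Y) = 2.5000 - 1.5000 = 1.0000 bits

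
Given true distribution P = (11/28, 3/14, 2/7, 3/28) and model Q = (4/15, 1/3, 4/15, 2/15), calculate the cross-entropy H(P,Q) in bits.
1.9450 bits

Cross-entropy: H(P,Q) = -Σ p(x) log q(x)

Alternatively: H(P,Q) = H(P) + D_KL(P||Q)
H(P) = 1.8674 bits
D_KL(P||Q) = 0.0776 bits

H(P,Q) = 1.8674 + 0.0776 = 1.9450 bits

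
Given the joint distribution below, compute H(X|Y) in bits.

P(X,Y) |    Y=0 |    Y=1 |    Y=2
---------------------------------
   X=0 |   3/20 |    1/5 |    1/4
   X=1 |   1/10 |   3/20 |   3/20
0.9693 bits

Using the chain rule: H(X|Y) = H(X,Y) - H(Y)

First, compute H(X,Y) = 2.5282 bits

Marginal P(Y) = (1/4, 7/20, 2/5)
H(Y) = 1.5589 bits

H(X|Y) = H(X,Y) - H(Y) = 2.5282 - 1.5589 = 0.9693 bits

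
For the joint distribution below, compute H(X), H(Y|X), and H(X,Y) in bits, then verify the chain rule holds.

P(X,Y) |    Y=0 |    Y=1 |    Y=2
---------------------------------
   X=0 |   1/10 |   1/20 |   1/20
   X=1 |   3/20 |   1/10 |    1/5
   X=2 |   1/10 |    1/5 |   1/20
H(X,Y) = 2.9842, H(X) = 1.5129, H(Y|X) = 1.4713 (all in bits)

Chain rule: H(X,Y) = H(X) + H(Y|X)

Left side — joint entropy directly:
H(X,Y) = -Σ p(x,y) log p(x,y) = 2.9842 bits

Right side — compute H(Y|X) from the conditional distributions:
P(X) = (1/5, 9/20, 7/20), so H(X) = 1.5129 bits
H(Y|X) = Σ_x P(X=x) · H(Y|X=x):
  P(Y|X=0) = (1/2, 1/4, 1/4), H(Y|X=0) = 1.5000, weight P(X=0) = 1/5
  P(Y|X=1) = (1/3, 2/9, 4/9), H(Y|X=1) = 1.5305, weight P(X=1) = 9/20
  P(Y|X=2) = (2/7, 4/7, 1/7), H(Y|X=2) = 1.3788, weight P(X=2) = 7/20
H(Y|X) = 1.4713 bits

H(X) + H(Y|X) = 1.5129 + 1.4713 = 2.9842 bits

Both sides equal 2.9842 bits. ✓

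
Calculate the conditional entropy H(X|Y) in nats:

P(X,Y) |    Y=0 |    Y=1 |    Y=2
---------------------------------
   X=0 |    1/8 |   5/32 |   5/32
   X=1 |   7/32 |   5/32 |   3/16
0.6788 nats

Using the chain rule: H(X|Y) = H(X,Y) - H(Y)

First, compute H(X,Y) = 1.7764 nats

Marginal P(Y) = (11/32, 5/16, 11/32)
H(Y) = 1.0976 nats

H(X|Y) = H(X,Y) - H(Y) = 1.7764 - 1.0976 = 0.6788 nats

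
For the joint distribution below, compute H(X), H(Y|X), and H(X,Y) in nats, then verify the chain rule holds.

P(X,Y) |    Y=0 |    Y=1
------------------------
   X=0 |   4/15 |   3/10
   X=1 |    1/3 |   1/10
H(X,Y) = 1.3101, H(X) = 0.6842, H(Y|X) = 0.6259 (all in nats)

Chain rule: H(X,Y) = H(X) + H(Y|X)

Left side — joint entropy directly:
H(X,Y) = -Σ p(x,y) log p(x,y) = 1.3101 nats

Right side — compute H(Y|X) from the conditional distributions:
P(X) = (17/30, 13/30), so H(X) = 0.6842 nats
H(Y|X) = Σ_x P(X=x) · H(Y|X=x):
  P(Y|X=0) = (8/17, 9/17), H(Y|X=0) = 0.6914, weight P(X=0) = 17/30
  P(Y|X=1) = (10/13, 3/13), H(Y|X=1) = 0.5402, weight P(X=1) = 13/30
H(Y|X) = 0.6259 nats

H(X) + H(Y|X) = 0.6842 + 0.6259 = 1.3101 nats

Both sides equal 1.3101 nats. ✓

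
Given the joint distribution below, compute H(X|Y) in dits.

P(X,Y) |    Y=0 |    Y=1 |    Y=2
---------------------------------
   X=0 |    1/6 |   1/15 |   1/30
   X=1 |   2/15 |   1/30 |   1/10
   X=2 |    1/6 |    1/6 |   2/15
0.4387 dits

Using the chain rule: H(X|Y) = H(X,Y) - H(Y)

First, compute H(X,Y) = 0.8993 dits

Marginal P(Y) = (7/15, 4/15, 4/15)
H(Y) = 0.4606 dits

H(X|Y) = H(X,Y) - H(Y) = 0.8993 - 0.4606 = 0.4387 dits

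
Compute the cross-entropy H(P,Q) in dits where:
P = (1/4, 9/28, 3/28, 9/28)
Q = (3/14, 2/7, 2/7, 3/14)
0.6155 dits

Cross-entropy: H(P,Q) = -Σ p(x) log q(x)

Alternatively: H(P,Q) = H(P) + D_KL(P||Q)
H(P) = 0.5713 dits
D_KL(P||Q) = 0.0441 dits

H(P,Q) = 0.5713 + 0.0441 = 0.6155 dits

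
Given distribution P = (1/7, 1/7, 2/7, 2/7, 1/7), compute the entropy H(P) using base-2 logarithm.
2.2359 bits

Shannon entropy is H(X) = -Σ p(x) log p(x).

For P = (1/7, 1/7, 2/7, 2/7, 1/7):
H = -1/7 × log_2(1/7) -1/7 × log_2(1/7) -2/7 × log_2(2/7) -2/7 × log_2(2/7) -1/7 × log_2(1/7)
H = 2.2359 bits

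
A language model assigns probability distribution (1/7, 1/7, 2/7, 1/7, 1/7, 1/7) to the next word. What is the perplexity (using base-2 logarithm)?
5.7423

Perplexity is 2^H (or exp(H) for natural log).

First, H = -Σ p log p = 2.5216 bits
Perplexity = 2^2.5216 = 5.7423

Interpretation: The model's uncertainty is equivalent to choosing uniformly among 5.7 options.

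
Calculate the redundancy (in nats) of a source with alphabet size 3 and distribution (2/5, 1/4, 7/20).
0.0181 nats

Redundancy measures how far a source is from maximum entropy:
R = H_max - H(X)

Maximum entropy for 3 symbols: H_max = log_e(3) = 1.0986 nats
Actual entropy: H(X) = 1.0805 nats
Redundancy: R = 1.0986 - 1.0805 = 0.0181 nats

This redundancy represents potential for compression: the source could be compressed by 0.0181 nats per symbol.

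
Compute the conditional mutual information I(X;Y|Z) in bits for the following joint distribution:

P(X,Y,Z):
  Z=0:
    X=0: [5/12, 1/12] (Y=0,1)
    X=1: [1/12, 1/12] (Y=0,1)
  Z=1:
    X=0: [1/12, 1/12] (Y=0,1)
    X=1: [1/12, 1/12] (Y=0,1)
0.0492 bits

Conditional mutual information: I(X;Y|Z) = H(X|Z) + H(Y|Z) - H(X,Y|Z)

H(Z) = 0.9183
H(X,Z) = 1.7925 → H(X|Z) = 0.8742
H(Y,Z) = 1.7925 → H(Y|Z) = 0.8742
H(X,Y,Z) = 2.6175 → H(X,Y|Z) = 1.6992

I(X;Y|Z) = 0.8742 + 0.8742 - 1.6992 = 0.0492 bits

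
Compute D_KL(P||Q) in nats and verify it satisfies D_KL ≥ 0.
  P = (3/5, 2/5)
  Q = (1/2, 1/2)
0.0201 nats

KL divergence satisfies the Gibbs inequality: D_KL(P||Q) ≥ 0 for all distributions P, Q.

D_KL(P||Q) = Σ p(x) log(p(x)/q(x))
Term by term:
  x=0: 3/5 × log_e[(3/5)/(1/2)] = 0.1094
  x=1: 2/5 × log_e[(2/5)/(1/2)] = -0.0893
D_KL(P||Q) = 0.0201 nats

D_KL(P||Q) = 0.0201 ≥ 0 ✓

This non-negativity is a fundamental property: relative entropy cannot be negative because it measures how different Q is from P.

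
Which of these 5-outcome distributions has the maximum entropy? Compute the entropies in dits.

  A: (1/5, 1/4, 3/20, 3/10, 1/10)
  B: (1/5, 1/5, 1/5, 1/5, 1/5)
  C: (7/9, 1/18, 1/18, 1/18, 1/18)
B

For a discrete distribution over n outcomes, entropy is maximized by the uniform distribution.

Computing entropies:
H(A) = 0.6708 dits
H(B) = 0.6990 dits
H(C) = 0.3638 dits

The uniform distribution (where all probabilities equal 1/5) achieves the maximum entropy of log_10(5) = 0.6990 dits.

Distribution B has the highest entropy.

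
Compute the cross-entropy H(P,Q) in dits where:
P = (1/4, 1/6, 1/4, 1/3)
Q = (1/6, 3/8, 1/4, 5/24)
0.6431 dits

Cross-entropy: H(P,Q) = -Σ p(x) log q(x)

Alternatively: H(P,Q) = H(P) + D_KL(P||Q)
H(P) = 0.5898 dits
D_KL(P||Q) = 0.0534 dits

H(P,Q) = 0.5898 + 0.0534 = 0.6431 dits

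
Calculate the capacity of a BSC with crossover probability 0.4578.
0.0051 bits

For a binary symmetric channel (BSC) with error probability p:
Capacity C = 1 - H(p) bits per symbol

where H(p) = -p log₂(p) - (1-p) log₂(1-p) is the binary entropy function.

H(0.4578) = 0.9949 bits
C = 1 - 0.9949 = 0.0051 bits per symbol

This means we can reliably transmit up to 0.0051 bits of information per channel use.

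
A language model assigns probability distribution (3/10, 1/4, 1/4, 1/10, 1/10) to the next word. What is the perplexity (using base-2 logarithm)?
4.5488

Perplexity is 2^H (or exp(H) for natural log).

First, H = -Σ p log p = 2.1855 bits
Perplexity = 2^2.1855 = 4.5488

Interpretation: The model's uncertainty is equivalent to choosing uniformly among 4.5 options.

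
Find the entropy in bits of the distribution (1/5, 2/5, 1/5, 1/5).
1.9219 bits

Shannon entropy is H(X) = -Σ p(x) log p(x).

For P = (1/5, 2/5, 1/5, 1/5):
H = -1/5 × log_2(1/5) -2/5 × log_2(2/5) -1/5 × log_2(1/5) -1/5 × log_2(1/5)
H = 1.9219 bits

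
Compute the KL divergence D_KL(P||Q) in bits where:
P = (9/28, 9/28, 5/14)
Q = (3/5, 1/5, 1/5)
0.2293 bits

KL divergence: D_KL(P||Q) = Σ p(x) log(p(x)/q(x))

Computing term by term:
  x=0: 9/28 × log_2[(9/28)/(3/5)] = 9/28 × -0.9005 = -0.2894
  x=1: 9/28 × log_2[(9/28)/(1/5)] = 9/28 × 0.6845 = 0.2200
  x=2: 5/14 × log_2[(5/14)/(1/5)] = 5/14 × 0.8365 = 0.2988

D_KL(P||Q) = 0.2293 bits

Note: KL divergence is always non-negative and equals 0 iff P = Q.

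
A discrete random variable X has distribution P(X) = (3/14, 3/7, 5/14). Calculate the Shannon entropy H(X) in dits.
0.4608 dits

Shannon entropy is H(X) = -Σ p(x) log p(x).

For P = (3/14, 3/7, 5/14):
H = -3/14 × log_10(3/14) -3/7 × log_10(3/7) -5/14 × log_10(5/14)
H = 0.4608 dits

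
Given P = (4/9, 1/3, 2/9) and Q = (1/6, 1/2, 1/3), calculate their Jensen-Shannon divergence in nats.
0.0467 nats

Jensen-Shannon divergence is:
JSD(P||Q) = 0.5 × D_KL(P||M) + 0.5 × D_KL(Q||M)
where M = 0.5 × (P + Q) is the mixture distribution.

M = 0.5 × (4/9, 1/3, 2/9) + 0.5 × (1/6, 1/2, 1/3) = (11/36, 5/12, 5/18)

D_KL(P||M) = 0.0426 nats
D_KL(Q||M) = 0.0509 nats

JSD(P||Q) = 0.5 × 0.0426 + 0.5 × 0.0509 = 0.0467 nats

Unlike KL divergence, JSD is symmetric and bounded: 0 ≤ JSD ≤ log(2).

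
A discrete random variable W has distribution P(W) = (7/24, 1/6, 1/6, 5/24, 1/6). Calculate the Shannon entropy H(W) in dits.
0.6871 dits

Shannon entropy is H(X) = -Σ p(x) log p(x).

For P = (7/24, 1/6, 1/6, 5/24, 1/6):
H = -7/24 × log_10(7/24) -1/6 × log_10(1/6) -1/6 × log_10(1/6) -5/24 × log_10(5/24) -1/6 × log_10(1/6)
H = 0.6871 dits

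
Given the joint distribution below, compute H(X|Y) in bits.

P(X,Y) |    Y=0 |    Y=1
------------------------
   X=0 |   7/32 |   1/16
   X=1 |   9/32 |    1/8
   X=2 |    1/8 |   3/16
1.4927 bits

Using the chain rule: H(X|Y) = H(X,Y) - H(Y)

First, compute H(X,Y) = 2.4472 bits

Marginal P(Y) = (5/8, 3/8)
H(Y) = 0.9544 bits

H(X|Y) = H(X,Y) - H(Y) = 2.4472 - 0.9544 = 1.4927 bits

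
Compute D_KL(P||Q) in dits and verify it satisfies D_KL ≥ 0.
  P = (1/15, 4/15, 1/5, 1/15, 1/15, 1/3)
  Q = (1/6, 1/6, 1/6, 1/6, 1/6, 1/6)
0.0910 dits

KL divergence satisfies the Gibbs inequality: D_KL(P||Q) ≥ 0 for all distributions P, Q.

D_KL(P||Q) = Σ p(x) log(p(x)/q(x))
Term by term:
  x=0: 1/15 × log_10[(1/15)/(1/6)] = -0.0265
  x=1: 4/15 × log_10[(4/15)/(1/6)] = 0.0544
  x=2: 1/5 × log_10[(1/5)/(1/6)] = 0.0158
  x=3: 1/15 × log_10[(1/15)/(1/6)] = -0.0265
  x=4: 1/15 × log_10[(1/15)/(1/6)] = -0.0265
  x=5: 1/3 × log_10[(1/3)/(1/6)] = 0.1003
D_KL(P||Q) = 0.0910 dits

D_KL(P||Q) = 0.0910 ≥ 0 ✓

This non-negativity is a fundamental property: relative entropy cannot be negative because it measures how different Q is from P.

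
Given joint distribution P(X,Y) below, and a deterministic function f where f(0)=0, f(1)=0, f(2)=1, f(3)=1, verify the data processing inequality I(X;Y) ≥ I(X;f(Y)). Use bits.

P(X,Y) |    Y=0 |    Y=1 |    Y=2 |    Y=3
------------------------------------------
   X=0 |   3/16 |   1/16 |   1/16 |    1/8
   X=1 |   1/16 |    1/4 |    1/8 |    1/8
I(X;Y) = 0.1381, I(X;f(Y)) = 0.0002, inequality holds: 0.1381 ≥ 0.0002

Data Processing Inequality: For any Markov chain X → Y → Z, we have I(X;Y) ≥ I(X;Z).

Here Z = f(Y) is a deterministic function of Y, forming X → Y → Z.

Original I(X;Y) = 0.1381 bits

After applying f:
P(X,Z) where Z=f(Y):
- P(X,Z=0) = P(X,Y=0) + P(X,Y=1)
- P(X,Z=1) = P(X,Y=2) + P(X,Y=3)

I(X;Z) = I(X;f(Y)) = 0.0002 bits

Verification: 0.1381 ≥ 0.0002 ✓

Information cannot be created by processing; the function f can only lose information about X.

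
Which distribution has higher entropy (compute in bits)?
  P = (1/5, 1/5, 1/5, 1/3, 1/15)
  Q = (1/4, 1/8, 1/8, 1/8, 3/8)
P

Computing entropies in bits:
H(P) = 2.1819
H(Q) = 2.1556

Distribution P has higher entropy.

Intuition: The distribution closer to uniform (more spread out) has higher entropy.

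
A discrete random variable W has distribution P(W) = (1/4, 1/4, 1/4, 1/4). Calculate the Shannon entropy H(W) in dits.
0.6021 dits

Shannon entropy is H(X) = -Σ p(x) log p(x).

For P = (1/4, 1/4, 1/4, 1/4):
H = -1/4 × log_10(1/4) -1/4 × log_10(1/4) -1/4 × log_10(1/4) -1/4 × log_10(1/4)
H = 0.6021 dits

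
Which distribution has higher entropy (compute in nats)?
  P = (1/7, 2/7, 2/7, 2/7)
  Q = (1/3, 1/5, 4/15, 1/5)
Q

Computing entropies in nats:
H(P) = 1.3518
H(Q) = 1.3624

Distribution Q has higher entropy.

Intuition: The distribution closer to uniform (more spread out) has higher entropy.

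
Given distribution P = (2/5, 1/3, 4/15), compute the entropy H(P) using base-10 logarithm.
0.4713 dits

Shannon entropy is H(X) = -Σ p(x) log p(x).

For P = (2/5, 1/3, 4/15):
H = -2/5 × log_10(2/5) -1/3 × log_10(1/3) -4/15 × log_10(4/15)
H = 0.4713 dits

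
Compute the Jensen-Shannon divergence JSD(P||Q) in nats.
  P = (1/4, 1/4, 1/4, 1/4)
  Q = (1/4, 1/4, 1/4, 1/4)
0.0000 nats

Jensen-Shannon divergence is:
JSD(P||Q) = 0.5 × D_KL(P||M) + 0.5 × D_KL(Q||M)
where M = 0.5 × (P + Q) is the mixture distribution.

M = 0.5 × (1/4, 1/4, 1/4, 1/4) + 0.5 × (1/4, 1/4, 1/4, 1/4) = (1/4, 1/4, 1/4, 1/4)

D_KL(P||M) = 0.0000 nats
D_KL(Q||M) = 0.0000 nats

JSD(P||Q) = 0.5 × 0.0000 + 0.5 × 0.0000 = 0.0000 nats

Unlike KL divergence, JSD is symmetric and bounded: 0 ≤ JSD ≤ log(2).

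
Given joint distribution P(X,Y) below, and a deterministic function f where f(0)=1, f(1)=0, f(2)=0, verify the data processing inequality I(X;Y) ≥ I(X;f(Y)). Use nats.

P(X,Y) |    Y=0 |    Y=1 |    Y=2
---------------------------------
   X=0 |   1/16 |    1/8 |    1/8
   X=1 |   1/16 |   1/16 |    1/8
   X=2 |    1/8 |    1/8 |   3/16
I(X;Y) = 0.0101, I(X;f(Y)) = 0.0036, inequality holds: 0.0101 ≥ 0.0036

Data Processing Inequality: For any Markov chain X → Y → Z, we have I(X;Y) ≥ I(X;Z).

Here Z = f(Y) is a deterministic function of Y, forming X → Y → Z.

Original I(X;Y) = 0.0101 nats

After applying f:
P(X,Z) where Z=f(Y):
- P(X,Z=0) = P(X,Y=1) + P(X,Y=2)
- P(X,Z=1) = P(X,Y=0)

I(X;Z) = I(X;f(Y)) = 0.0036 nats

Verification: 0.0101 ≥ 0.0036 ✓

Information cannot be created by processing; the function f can only lose information about X.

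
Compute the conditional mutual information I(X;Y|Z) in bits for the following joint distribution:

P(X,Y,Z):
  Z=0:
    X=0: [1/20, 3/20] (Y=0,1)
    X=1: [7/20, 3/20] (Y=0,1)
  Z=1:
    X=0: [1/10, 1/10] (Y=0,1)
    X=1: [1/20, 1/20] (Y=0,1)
0.0868 bits

Conditional mutual information: I(X;Y|Z) = H(X|Z) + H(Y|Z) - H(X,Y|Z)

H(Z) = 0.8813
H(X,Z) = 1.7610 → H(X|Z) = 0.8797
H(Y,Z) = 1.8710 → H(Y|Z) = 0.9897
H(X,Y,Z) = 2.6639 → H(X,Y|Z) = 1.7826

I(X;Y|Z) = 0.8797 + 0.9897 - 1.7826 = 0.0868 bits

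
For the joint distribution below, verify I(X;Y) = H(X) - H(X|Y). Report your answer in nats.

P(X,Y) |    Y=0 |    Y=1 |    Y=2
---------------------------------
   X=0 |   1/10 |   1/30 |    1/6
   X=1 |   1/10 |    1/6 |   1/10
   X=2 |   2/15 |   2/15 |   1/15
I(X;Y) = 0.0746 nats

Mutual information has multiple equivalent forms:
- I(X;Y) = H(X) - H(X|Y)
- I(X;Y) = H(Y) - H(Y|X)
- I(X;Y) = H(X) + H(Y) - H(X,Y)

Computing all quantities:
H(X) = 1.0953, H(Y) = 1.0986, H(X,Y) = 2.1192
H(X|Y) = 1.0206, H(Y|X) = 1.0240

Verification:
H(X) - H(X|Y) = 1.0953 - 1.0206 = 0.0746
H(Y) - H(Y|X) = 1.0986 - 1.0240 = 0.0746
H(X) + H(Y) - H(X,Y) = 1.0953 + 1.0986 - 2.1192 = 0.0746

All forms give I(X;Y) = 0.0746 nats. ✓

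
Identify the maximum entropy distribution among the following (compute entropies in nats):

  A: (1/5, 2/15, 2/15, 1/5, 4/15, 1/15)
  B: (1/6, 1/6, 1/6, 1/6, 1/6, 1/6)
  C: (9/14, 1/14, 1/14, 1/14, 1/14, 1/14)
B

For a discrete distribution over n outcomes, entropy is maximized by the uniform distribution.

Computing entropies:
H(A) = 1.7141 nats
H(B) = 1.7918 nats
H(C) = 1.2266 nats

The uniform distribution (where all probabilities equal 1/6) achieves the maximum entropy of log_e(6) = 1.7918 nats.

Distribution B has the highest entropy.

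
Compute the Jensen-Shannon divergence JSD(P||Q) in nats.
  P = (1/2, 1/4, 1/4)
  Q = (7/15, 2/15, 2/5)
0.0180 nats

Jensen-Shannon divergence is:
JSD(P||Q) = 0.5 × D_KL(P||M) + 0.5 × D_KL(Q||M)
where M = 0.5 × (P + Q) is the mixture distribution.

M = 0.5 × (1/2, 1/4, 1/4) + 0.5 × (7/15, 2/15, 2/5) = (0.483333, 0.191667, 13/40)

D_KL(P||M) = 0.0178 nats
D_KL(Q||M) = 0.0183 nats

JSD(P||Q) = 0.5 × 0.0178 + 0.5 × 0.0183 = 0.0180 nats

Unlike KL divergence, JSD is symmetric and bounded: 0 ≤ JSD ≤ log(2).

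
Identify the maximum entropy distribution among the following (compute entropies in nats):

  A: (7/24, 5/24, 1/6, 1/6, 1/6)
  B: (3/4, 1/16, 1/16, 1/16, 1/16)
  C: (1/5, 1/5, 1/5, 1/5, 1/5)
C

For a discrete distribution over n outcomes, entropy is maximized by the uniform distribution.

Computing entropies:
H(A) = 1.5820 nats
H(B) = 0.9089 nats
H(C) = 1.6094 nats

The uniform distribution (where all probabilities equal 1/5) achieves the maximum entropy of log_e(5) = 1.6094 nats.

Distribution C has the highest entropy.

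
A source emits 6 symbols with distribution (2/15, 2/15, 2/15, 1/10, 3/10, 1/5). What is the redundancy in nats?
0.0725 nats

Redundancy measures how far a source is from maximum entropy:
R = H_max - H(X)

Maximum entropy for 6 symbols: H_max = log_e(6) = 1.7918 nats
Actual entropy: H(X) = 1.7193 nats
Redundancy: R = 1.7918 - 1.7193 = 0.0725 nats

This redundancy represents potential for compression: the source could be compressed by 0.0725 nats per symbol.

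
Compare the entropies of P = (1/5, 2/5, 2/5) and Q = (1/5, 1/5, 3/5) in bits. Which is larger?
P

Computing entropies in bits:
H(P) = 1.5219
H(Q) = 1.3710

Distribution P has higher entropy.

Intuition: The distribution closer to uniform (more spread out) has higher entropy.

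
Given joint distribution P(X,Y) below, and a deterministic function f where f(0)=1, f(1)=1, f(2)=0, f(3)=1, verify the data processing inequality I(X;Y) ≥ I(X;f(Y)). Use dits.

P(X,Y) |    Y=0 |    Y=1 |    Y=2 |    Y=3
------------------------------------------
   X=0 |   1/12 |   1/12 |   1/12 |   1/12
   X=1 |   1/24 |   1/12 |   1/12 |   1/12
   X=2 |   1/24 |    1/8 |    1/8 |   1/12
I(X;Y) = 0.0070, I(X;f(Y)) = 0.0013, inequality holds: 0.0070 ≥ 0.0013

Data Processing Inequality: For any Markov chain X → Y → Z, we have I(X;Y) ≥ I(X;Z).

Here Z = f(Y) is a deterministic function of Y, forming X → Y → Z.

Original I(X;Y) = 0.0070 dits

After applying f:
P(X,Z) where Z=f(Y):
- P(X,Z=0) = P(X,Y=2)
- P(X,Z=1) = P(X,Y=0) + P(X,Y=1) + P(X,Y=3)

I(X;Z) = I(X;f(Y)) = 0.0013 dits

Verification: 0.0070 ≥ 0.0013 ✓

Information cannot be created by processing; the function f can only lose information about X.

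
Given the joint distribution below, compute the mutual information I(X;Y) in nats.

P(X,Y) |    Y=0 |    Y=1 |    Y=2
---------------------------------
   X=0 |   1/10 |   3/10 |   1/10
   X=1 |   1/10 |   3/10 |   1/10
0.0000 nats

Mutual information: I(X;Y) = H(X) + H(Y) - H(X,Y)

Marginals:
P(X) = (1/2, 1/2), H(X) = 0.6931 nats
P(Y) = (1/5, 3/5, 1/5), H(Y) = 0.9503 nats

Joint entropy: H(X,Y) = 1.6434 nats

I(X;Y) = 0.6931 + 0.9503 - 1.6434 = 0.0000 nats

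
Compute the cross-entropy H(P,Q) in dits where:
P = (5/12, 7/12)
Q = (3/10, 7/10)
0.3082 dits

Cross-entropy: H(P,Q) = -Σ p(x) log q(x)

Alternatively: H(P,Q) = H(P) + D_KL(P||Q)
H(P) = 0.2950 dits
D_KL(P||Q) = 0.0133 dits

H(P,Q) = 0.2950 + 0.0133 = 0.3082 dits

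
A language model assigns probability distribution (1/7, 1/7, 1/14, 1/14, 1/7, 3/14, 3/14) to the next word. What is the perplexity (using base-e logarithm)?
6.4958

Perplexity is e^H (or exp(H) for natural log).

First, H = -Σ p log p = 1.8712 nats
Perplexity = e^1.8712 = 6.4958

Interpretation: The model's uncertainty is equivalent to choosing uniformly among 6.5 options.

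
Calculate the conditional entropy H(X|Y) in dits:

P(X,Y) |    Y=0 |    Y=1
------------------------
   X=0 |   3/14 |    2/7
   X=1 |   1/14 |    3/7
0.2786 dits

Using the chain rule: H(X|Y) = H(X,Y) - H(Y)

First, compute H(X,Y) = 0.5384 dits

Marginal P(Y) = (2/7, 5/7)
H(Y) = 0.2598 dits

H(X|Y) = H(X,Y) - H(Y) = 0.5384 - 0.2598 = 0.2786 dits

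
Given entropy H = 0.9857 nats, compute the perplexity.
2.6797

Perplexity is e^H (or exp(H) for natural log).

H = 0.9857 nats
Perplexity = e^0.9857 = 2.6797

Interpretation: The model's uncertainty is equivalent to choosing uniformly among 2.7 options.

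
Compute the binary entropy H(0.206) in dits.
0.2209 dits

The binary entropy function is:
H(p) = -p log(p) - (1-p) log(1-p)

H(0.206) = -0.206 × log_10(0.206) - 0.794 × log_10(0.794)
H(0.206) = 0.2209 dits

Note: Binary entropy is maximized at p=0.5 (H=1 bit) and minimized at p=0 or p=1 (H=0).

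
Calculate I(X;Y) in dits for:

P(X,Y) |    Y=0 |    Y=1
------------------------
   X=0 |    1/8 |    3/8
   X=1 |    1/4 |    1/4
0.0147 dits

Mutual information: I(X;Y) = H(X) + H(Y) - H(X,Y)

Marginals:
P(X) = (1/2, 1/2), H(X) = 0.3010 dits
P(Y) = (3/8, 5/8), H(Y) = 0.2873 dits

Joint entropy: H(X,Y) = 0.5737 dits

I(X;Y) = 0.3010 + 0.2873 - 0.5737 = 0.0147 dits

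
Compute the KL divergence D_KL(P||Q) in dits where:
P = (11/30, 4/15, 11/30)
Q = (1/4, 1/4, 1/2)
0.0191 dits

KL divergence: D_KL(P||Q) = Σ p(x) log(p(x)/q(x))

Computing term by term:
  x=0: 11/30 × log_10[(11/30)/(1/4)] = 11/30 × 0.1663 = 0.0610
  x=1: 4/15 × log_10[(4/15)/(1/4)] = 4/15 × 0.0280 = 0.0075
  x=2: 11/30 × log_10[(11/30)/(1/2)] = 11/30 × -0.1347 = -0.0494

D_KL(P||Q) = 0.0191 dits

Note: KL divergence is always non-negative and equals 0 iff P = Q.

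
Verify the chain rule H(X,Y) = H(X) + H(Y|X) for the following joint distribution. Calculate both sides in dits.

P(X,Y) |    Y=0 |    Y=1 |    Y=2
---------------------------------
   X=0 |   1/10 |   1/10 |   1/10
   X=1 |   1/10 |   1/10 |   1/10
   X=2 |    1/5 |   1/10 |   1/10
H(X,Y) = 0.9398, H(X) = 0.4729, H(Y|X) = 0.4669 (all in dits)

Chain rule: H(X,Y) = H(X) + H(Y|X)

Left side — joint entropy directly:
H(X,Y) = -Σ p(x,y) log p(x,y) = 0.9398 dits

Right side — compute H(Y|X) from the conditional distributions:
P(X) = (3/10, 3/10, 2/5), so H(X) = 0.4729 dits
H(Y|X) = Σ_x P(X=x) · H(Y|X=x):
  P(Y|X=0) = (1/3, 1/3, 1/3), H(Y|X=0) = 0.4771, weight P(X=0) = 3/10
  P(Y|X=1) = (1/3, 1/3, 1/3), H(Y|X=1) = 0.4771, weight P(X=1) = 3/10
  P(Y|X=2) = (1/2, 1/4, 1/4), H(Y|X=2) = 0.4515, weight P(X=2) = 2/5
H(Y|X) = 0.4669 dits

H(X) + H(Y|X) = 0.4729 + 0.4669 = 0.9398 dits

Both sides equal 0.9398 dits. ✓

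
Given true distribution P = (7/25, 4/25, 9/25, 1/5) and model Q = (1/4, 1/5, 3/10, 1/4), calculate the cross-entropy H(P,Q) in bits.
1.9568 bits

Cross-entropy: H(P,Q) = -Σ p(x) log q(x)

Alternatively: H(P,Q) = H(P) + D_KL(P||Q)
H(P) = 1.9322 bits
D_KL(P||Q) = 0.0246 bits

H(P,Q) = 1.9322 + 0.0246 = 1.9568 bits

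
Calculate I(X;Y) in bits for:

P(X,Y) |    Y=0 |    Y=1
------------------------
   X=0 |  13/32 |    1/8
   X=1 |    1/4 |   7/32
0.0430 bits

Mutual information: I(X;Y) = H(X) + H(Y) - H(X,Y)

Marginals:
P(X) = (17/32, 15/32), H(X) = 0.9972 bits
P(Y) = (21/32, 11/32), H(Y) = 0.9284 bits

Joint entropy: H(X,Y) = 1.8826 bits

I(X;Y) = 0.9972 + 0.9284 - 1.8826 = 0.0430 bits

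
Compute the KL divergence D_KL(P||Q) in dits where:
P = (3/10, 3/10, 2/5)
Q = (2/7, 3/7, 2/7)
0.0183 dits

KL divergence: D_KL(P||Q) = Σ p(x) log(p(x)/q(x))

Computing term by term:
  x=0: 3/10 × log_10[(3/10)/(2/7)] = 3/10 × 0.0212 = 0.0064
  x=1: 3/10 × log_10[(3/10)/(3/7)] = 3/10 × -0.1549 = -0.0465
  x=2: 2/5 × log_10[(2/5)/(2/7)] = 2/5 × 0.1461 = 0.0585

D_KL(P||Q) = 0.0183 dits

Note: KL divergence is always non-negative and equals 0 iff P = Q.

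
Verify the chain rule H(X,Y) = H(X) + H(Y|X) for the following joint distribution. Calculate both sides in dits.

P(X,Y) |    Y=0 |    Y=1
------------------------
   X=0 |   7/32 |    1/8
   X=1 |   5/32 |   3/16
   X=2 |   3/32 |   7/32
H(X,Y) = 0.7603, H(X) = 0.4767, H(Y|X) = 0.2836 (all in dits)

Chain rule: H(X,Y) = H(X) + H(Y|X)

Left side — joint entropy directly:
H(X,Y) = -Σ p(x,y) log p(x,y) = 0.7603 dits

Right side — compute H(Y|X) from the conditional distributions:
P(X) = (11/32, 11/32, 5/16), so H(X) = 0.4767 dits
H(Y|X) = Σ_x P(X=x) · H(Y|X=x):
  P(Y|X=0) = (7/11, 4/11), H(Y|X=0) = 0.2847, weight P(X=0) = 11/32
  P(Y|X=1) = (5/11, 6/11), H(Y|X=1) = 0.2992, weight P(X=1) = 11/32
  P(Y|X=2) = (3/10, 7/10), H(Y|X=2) = 0.2653, weight P(X=2) = 5/16
H(Y|X) = 0.2836 dits

H(X) + H(Y|X) = 0.4767 + 0.2836 = 0.7603 dits

Both sides equal 0.7603 dits. ✓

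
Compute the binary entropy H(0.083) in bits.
0.4127 bits

The binary entropy function is:
H(p) = -p log(p) - (1-p) log(1-p)

H(0.083) = -0.083 × log_2(0.083) - 0.917 × log_2(0.917)
H(0.083) = 0.4127 bits

Note: Binary entropy is maximized at p=0.5 (H=1 bit) and minimized at p=0 or p=1 (H=0).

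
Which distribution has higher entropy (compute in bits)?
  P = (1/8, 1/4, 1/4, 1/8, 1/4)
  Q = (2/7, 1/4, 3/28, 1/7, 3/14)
P

Computing entropies in bits:
H(P) = 2.2500
H(Q) = 2.2389

Distribution P has higher entropy.

Intuition: The distribution closer to uniform (more spread out) has higher entropy.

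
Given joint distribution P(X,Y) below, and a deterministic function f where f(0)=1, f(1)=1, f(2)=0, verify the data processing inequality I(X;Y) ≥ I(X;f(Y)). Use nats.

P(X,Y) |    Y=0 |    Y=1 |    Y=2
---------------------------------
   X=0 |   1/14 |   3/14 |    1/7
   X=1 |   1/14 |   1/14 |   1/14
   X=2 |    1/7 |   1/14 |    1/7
I(X;Y) = 0.0477, I(X;f(Y)) = 0.0022, inequality holds: 0.0477 ≥ 0.0022

Data Processing Inequality: For any Markov chain X → Y → Z, we have I(X;Y) ≥ I(X;Z).

Here Z = f(Y) is a deterministic function of Y, forming X → Y → Z.

Original I(X;Y) = 0.0477 nats

After applying f:
P(X,Z) where Z=f(Y):
- P(X,Z=0) = P(X,Y=2)
- P(X,Z=1) = P(X,Y=0) + P(X,Y=1)

I(X;Z) = I(X;f(Y)) = 0.0022 nats

Verification: 0.0477 ≥ 0.0022 ✓

Information cannot be created by processing; the function f can only lose information about X.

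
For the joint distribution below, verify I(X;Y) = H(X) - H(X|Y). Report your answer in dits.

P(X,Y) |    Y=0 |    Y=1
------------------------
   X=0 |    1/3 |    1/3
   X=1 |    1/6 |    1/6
I(X;Y) = 0.0000 dits

Mutual information has multiple equivalent forms:
- I(X;Y) = H(X) - H(X|Y)
- I(X;Y) = H(Y) - H(Y|X)
- I(X;Y) = H(X) + H(Y) - H(X,Y)

Computing all quantities:
H(X) = 0.2764, H(Y) = 0.3010, H(X,Y) = 0.5775
H(X|Y) = 0.2764, H(Y|X) = 0.3010

Verification:
H(X) - H(X|Y) = 0.2764 - 0.2764 = 0.0000
H(Y) - H(Y|X) = 0.3010 - 0.3010 = 0.0000
H(X) + H(Y) - H(X,Y) = 0.2764 + 0.3010 - 0.5775 = 0.0000

All forms give I(X;Y) = 0.0000 dits. ✓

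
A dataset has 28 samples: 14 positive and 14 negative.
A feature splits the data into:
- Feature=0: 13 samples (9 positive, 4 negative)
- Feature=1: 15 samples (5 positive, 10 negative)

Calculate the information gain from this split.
0.0946 bits

Information Gain = H(Y) - H(Y|Feature)

Before split:
P(positive) = 14/28 = 0.5000
H(Y) = 1.0000 bits

After split:
Feature=0: H = 0.8905 bits (weight = 13/28)
Feature=1: H = 0.9183 bits (weight = 15/28)
H(Y|Feature) = (13/28)×0.8905 + (15/28)×0.9183 = 0.9054 bits

Information Gain = 1.0000 - 0.9054 = 0.0946 bits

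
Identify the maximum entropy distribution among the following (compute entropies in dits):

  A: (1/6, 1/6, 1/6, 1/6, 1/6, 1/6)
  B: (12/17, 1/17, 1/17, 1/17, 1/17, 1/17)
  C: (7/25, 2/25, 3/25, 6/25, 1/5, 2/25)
A

For a discrete distribution over n outcomes, entropy is maximized by the uniform distribution.

Computing entropies:
H(A) = 0.7782 dits
H(B) = 0.4687 dits
H(C) = 0.7293 dits

The uniform distribution (where all probabilities equal 1/6) achieves the maximum entropy of log_10(6) = 0.7782 dits.

Distribution A has the highest entropy.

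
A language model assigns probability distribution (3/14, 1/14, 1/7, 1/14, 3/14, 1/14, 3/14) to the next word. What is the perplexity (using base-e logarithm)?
6.2575

Perplexity is e^H (or exp(H) for natural log).

First, H = -Σ p log p = 1.8338 nats
Perplexity = e^1.8338 = 6.2575

Interpretation: The model's uncertainty is equivalent to choosing uniformly among 6.3 options.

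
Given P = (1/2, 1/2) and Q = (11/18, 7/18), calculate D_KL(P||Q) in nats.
0.0253 nats

KL divergence: D_KL(P||Q) = Σ p(x) log(p(x)/q(x))

Computing term by term:
  x=0: 1/2 × log_e[(1/2)/(11/18)] = 1/2 × -0.2007 = -0.1003
  x=1: 1/2 × log_e[(1/2)/(7/18)] = 1/2 × 0.2513 = 0.1257

D_KL(P||Q) = 0.0253 nats

Note: KL divergence is always non-negative and equals 0 iff P = Q.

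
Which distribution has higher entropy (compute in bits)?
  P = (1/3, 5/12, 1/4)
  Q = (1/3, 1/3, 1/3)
Q

Computing entropies in bits:
H(P) = 1.5546
H(Q) = 1.5850

Distribution Q has higher entropy.

Intuition: The distribution closer to uniform (more spread out) has higher entropy.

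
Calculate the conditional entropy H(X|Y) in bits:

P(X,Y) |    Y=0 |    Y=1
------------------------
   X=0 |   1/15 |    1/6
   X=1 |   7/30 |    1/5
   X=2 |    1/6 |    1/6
1.5104 bits

Using the chain rule: H(X|Y) = H(X,Y) - H(Y)

First, compute H(X,Y) = 2.5072 bits

Marginal P(Y) = (7/15, 8/15)
H(Y) = 0.9968 bits

H(X|Y) = H(X,Y) - H(Y) = 2.5072 - 0.9968 = 1.5104 bits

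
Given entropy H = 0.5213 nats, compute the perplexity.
1.6842

Perplexity is e^H (or exp(H) for natural log).

H = 0.5213 nats
Perplexity = e^0.5213 = 1.6842

Interpretation: The model's uncertainty is equivalent to choosing uniformly among 1.7 options.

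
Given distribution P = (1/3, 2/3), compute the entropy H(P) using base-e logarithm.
0.6365 nats

Shannon entropy is H(X) = -Σ p(x) log p(x).

For P = (1/3, 2/3):
H = -1/3 × log_e(1/3) -2/3 × log_e(2/3)
H = 0.6365 nats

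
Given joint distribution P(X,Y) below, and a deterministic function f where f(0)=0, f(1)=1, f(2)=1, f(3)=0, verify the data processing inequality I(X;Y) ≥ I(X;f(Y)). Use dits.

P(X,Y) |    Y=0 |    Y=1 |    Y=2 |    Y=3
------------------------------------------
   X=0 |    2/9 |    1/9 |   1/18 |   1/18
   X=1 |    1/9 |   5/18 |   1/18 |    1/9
I(X;Y) = 0.0256, I(X;f(Y)) = 0.0110, inequality holds: 0.0256 ≥ 0.0110

Data Processing Inequality: For any Markov chain X → Y → Z, we have I(X;Y) ≥ I(X;Z).

Here Z = f(Y) is a deterministic function of Y, forming X → Y → Z.

Original I(X;Y) = 0.0256 dits

After applying f:
P(X,Z) where Z=f(Y):
- P(X,Z=0) = P(X,Y=0) + P(X,Y=3)
- P(X,Z=1) = P(X,Y=1) + P(X,Y=2)

I(X;Z) = I(X;f(Y)) = 0.0110 dits

Verification: 0.0256 ≥ 0.0110 ✓

Information cannot be created by processing; the function f can only lose information about X.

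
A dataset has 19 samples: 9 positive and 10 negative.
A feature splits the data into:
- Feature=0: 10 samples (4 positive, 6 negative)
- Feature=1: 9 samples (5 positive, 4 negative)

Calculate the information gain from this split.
0.0175 bits

Information Gain = H(Y) - H(Y|Feature)

Before split:
P(positive) = 9/19 = 0.4737
H(Y) = 0.9980 bits

After split:
Feature=0: H = 0.9710 bits (weight = 10/19)
Feature=1: H = 0.9911 bits (weight = 9/19)
H(Y|Feature) = (10/19)×0.9710 + (9/19)×0.9911 = 0.9805 bits

Information Gain = 0.9980 - 0.9805 = 0.0175 bits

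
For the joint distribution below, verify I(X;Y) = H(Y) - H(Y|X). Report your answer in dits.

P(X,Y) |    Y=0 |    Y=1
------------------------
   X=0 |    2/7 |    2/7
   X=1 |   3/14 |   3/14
I(X;Y) = 0.0000 dits

Mutual information has multiple equivalent forms:
- I(X;Y) = H(X) - H(X|Y)
- I(X;Y) = H(Y) - H(Y|X)
- I(X;Y) = H(X) + H(Y) - H(X,Y)

Computing all quantities:
H(X) = 0.2966, H(Y) = 0.3010, H(X,Y) = 0.5976
H(X|Y) = 0.2966, H(Y|X) = 0.3010

Verification:
H(X) - H(X|Y) = 0.2966 - 0.2966 = 0.0000
H(Y) - H(Y|X) = 0.3010 - 0.3010 = 0.0000
H(X) + H(Y) - H(X,Y) = 0.2966 + 0.3010 - 0.5976 = 0.0000

All forms give I(X;Y) = 0.0000 dits. ✓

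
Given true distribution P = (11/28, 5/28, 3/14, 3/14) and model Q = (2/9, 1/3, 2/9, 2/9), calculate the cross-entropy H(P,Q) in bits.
2.0655 bits

Cross-entropy: H(P,Q) = -Σ p(x) log q(x)

Alternatively: H(P,Q) = H(P) + D_KL(P||Q)
H(P) = 1.9258 bits
D_KL(P||Q) = 0.1396 bits

H(P,Q) = 1.9258 + 0.1396 = 2.0655 bits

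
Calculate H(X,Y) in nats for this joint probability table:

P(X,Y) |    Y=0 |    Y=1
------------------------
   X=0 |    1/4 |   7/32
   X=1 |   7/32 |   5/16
1.3750 nats

Joint entropy is H(X,Y) = -Σ_{x,y} p(x,y) log p(x,y).

Summing over all non-zero entries:
H(X,Y) = -[1/4·log_e(1/4) + 7/32·log_e(7/32) + 7/32·log_e(7/32) + 5/16·log_e(5/16)]
H(X,Y) = 1.3750 nats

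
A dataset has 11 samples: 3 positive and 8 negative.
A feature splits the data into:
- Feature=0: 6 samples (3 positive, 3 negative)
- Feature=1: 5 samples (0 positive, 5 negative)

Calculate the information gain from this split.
0.2999 bits

Information Gain = H(Y) - H(Y|Feature)

Before split:
P(positive) = 3/11 = 0.2727
H(Y) = 0.8454 bits

After split:
Feature=0: H = 1.0000 bits (weight = 6/11)
Feature=1: H = 0.0000 bits (weight = 5/11)
H(Y|Feature) = (6/11)×1.0000 + (5/11)×0.0000 = 0.5455 bits

Information Gain = 0.8454 - 0.5455 = 0.2999 bits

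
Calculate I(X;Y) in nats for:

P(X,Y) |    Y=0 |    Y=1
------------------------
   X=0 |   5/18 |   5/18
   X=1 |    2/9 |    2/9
0.0000 nats

Mutual information: I(X;Y) = H(X) + H(Y) - H(X,Y)

Marginals:
P(X) = (5/9, 4/9), H(X) = 0.6870 nats
P(Y) = (1/2, 1/2), H(Y) = 0.6931 nats

Joint entropy: H(X,Y) = 1.3801 nats

I(X;Y) = 0.6870 + 0.6931 - 1.3801 = 0.0000 nats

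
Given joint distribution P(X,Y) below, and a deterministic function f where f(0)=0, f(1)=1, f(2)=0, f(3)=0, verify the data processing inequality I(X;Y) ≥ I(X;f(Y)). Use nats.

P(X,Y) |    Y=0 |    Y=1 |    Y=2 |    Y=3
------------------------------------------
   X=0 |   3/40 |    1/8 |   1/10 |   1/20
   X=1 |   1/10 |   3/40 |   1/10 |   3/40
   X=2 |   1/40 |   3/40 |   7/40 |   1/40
I(X;Y) = 0.0583, I(X;f(Y)) = 0.0095, inequality holds: 0.0583 ≥ 0.0095

Data Processing Inequality: For any Markov chain X → Y → Z, we have I(X;Y) ≥ I(X;Z).

Here Z = f(Y) is a deterministic function of Y, forming X → Y → Z.

Original I(X;Y) = 0.0583 nats

After applying f:
P(X,Z) where Z=f(Y):
- P(X,Z=0) = P(X,Y=0) + P(X,Y=2) + P(X,Y=3)
- P(X,Z=1) = P(X,Y=1)

I(X;Z) = I(X;f(Y)) = 0.0095 nats

Verification: 0.0583 ≥ 0.0095 ✓

Information cannot be created by processing; the function f can only lose information about X.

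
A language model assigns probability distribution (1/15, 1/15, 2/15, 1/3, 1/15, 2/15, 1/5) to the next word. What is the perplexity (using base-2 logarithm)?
5.8533

Perplexity is 2^H (or exp(H) for natural log).

First, H = -Σ p log p = 2.5493 bits
Perplexity = 2^2.5493 = 5.8533

Interpretation: The model's uncertainty is equivalent to choosing uniformly among 5.9 options.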